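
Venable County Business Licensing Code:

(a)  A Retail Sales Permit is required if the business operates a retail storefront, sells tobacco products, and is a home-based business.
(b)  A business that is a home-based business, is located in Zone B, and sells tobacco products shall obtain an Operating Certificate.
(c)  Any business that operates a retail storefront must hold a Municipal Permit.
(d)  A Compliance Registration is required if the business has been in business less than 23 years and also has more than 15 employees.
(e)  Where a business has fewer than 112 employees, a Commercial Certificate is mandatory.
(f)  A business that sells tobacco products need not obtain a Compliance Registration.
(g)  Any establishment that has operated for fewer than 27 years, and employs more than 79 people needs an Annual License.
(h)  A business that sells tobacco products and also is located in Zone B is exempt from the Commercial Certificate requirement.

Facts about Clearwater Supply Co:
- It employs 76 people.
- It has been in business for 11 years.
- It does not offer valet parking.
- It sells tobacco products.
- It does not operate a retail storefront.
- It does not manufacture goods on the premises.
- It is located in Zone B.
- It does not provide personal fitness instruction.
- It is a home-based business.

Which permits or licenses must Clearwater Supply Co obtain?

Operating Certificate

(a) does not operate a retail storefront; sells tobacco products; is a home-based business → Retail Sales Permit not required.
(b) is a home-based business; is located in Zone B; sells tobacco products → Operating Certificate required.
(c) does not operate a retail storefront → Municipal Permit not required.
(d) years in business 11 < 23; employees 76 > 15 → Compliance Registration required.
(e) employees 76 < 112 → Commercial Certificate required.
(f) sells tobacco products → exempt from Compliance Registration.
(g) years in business 11 < 27; employees 76 ≤ 79 → Annual License not required.
(h) sells tobacco products; is located in Zone B → exempt from Commercial Certificate.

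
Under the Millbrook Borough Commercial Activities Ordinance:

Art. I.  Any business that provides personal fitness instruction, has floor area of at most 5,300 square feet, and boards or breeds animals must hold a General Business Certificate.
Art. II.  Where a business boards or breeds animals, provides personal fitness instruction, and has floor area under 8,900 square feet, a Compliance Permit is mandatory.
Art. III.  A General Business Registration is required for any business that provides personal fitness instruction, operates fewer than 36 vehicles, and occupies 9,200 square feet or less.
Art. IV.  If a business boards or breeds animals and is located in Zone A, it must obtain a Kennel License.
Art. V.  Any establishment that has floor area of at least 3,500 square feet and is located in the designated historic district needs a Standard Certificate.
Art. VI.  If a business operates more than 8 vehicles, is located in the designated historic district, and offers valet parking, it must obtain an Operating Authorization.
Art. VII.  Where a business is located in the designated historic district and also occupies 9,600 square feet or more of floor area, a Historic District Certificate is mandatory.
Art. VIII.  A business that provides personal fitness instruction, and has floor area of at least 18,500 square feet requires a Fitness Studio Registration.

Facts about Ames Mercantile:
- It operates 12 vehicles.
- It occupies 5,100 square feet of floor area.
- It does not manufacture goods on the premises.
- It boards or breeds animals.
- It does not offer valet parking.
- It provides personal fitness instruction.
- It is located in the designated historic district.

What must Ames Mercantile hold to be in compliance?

Art. I. provides personal fitness instruction; floor area 5,100 square feet ≤ 5,300 square feet; boards or breeds animals → General Business Certificate required.
Art. II. boards or breeds animals; provides personal fitness instruction; floor area 5,100 square feet < 8,900 square feet → Compliance Permit required.
Art. III. provides personal fitness instruction; vehicles 12 < 36; floor area 5,100 square feet ≤ 9,200 square feet → General Business Registration required.
Art. IV. boards or breeds animals; is located in the designated historic district (not: is located in Zone A) → Kennel License not required.
Art. V. floor area 5,100 square feet ≥ 3,500 square feet; is located in the designated historic district → Standard Certificate required.
Art. VI. vehicles 12 > 8; is located in the designated historic district; does not offer valet parking → Operating Authorization not required.
Art. VII. is located in the designated historic district; floor area 5,100 square feet < 9,600 square feet → Historic District Certificate not required.
Art. VIII. provides personal fitness instruction; floor area 5,100 square feet < 18,500 square feet → Fitness Studio Registration not required.

Compliance Permit, General Business Certificate, General Business Registration, Standard Certificate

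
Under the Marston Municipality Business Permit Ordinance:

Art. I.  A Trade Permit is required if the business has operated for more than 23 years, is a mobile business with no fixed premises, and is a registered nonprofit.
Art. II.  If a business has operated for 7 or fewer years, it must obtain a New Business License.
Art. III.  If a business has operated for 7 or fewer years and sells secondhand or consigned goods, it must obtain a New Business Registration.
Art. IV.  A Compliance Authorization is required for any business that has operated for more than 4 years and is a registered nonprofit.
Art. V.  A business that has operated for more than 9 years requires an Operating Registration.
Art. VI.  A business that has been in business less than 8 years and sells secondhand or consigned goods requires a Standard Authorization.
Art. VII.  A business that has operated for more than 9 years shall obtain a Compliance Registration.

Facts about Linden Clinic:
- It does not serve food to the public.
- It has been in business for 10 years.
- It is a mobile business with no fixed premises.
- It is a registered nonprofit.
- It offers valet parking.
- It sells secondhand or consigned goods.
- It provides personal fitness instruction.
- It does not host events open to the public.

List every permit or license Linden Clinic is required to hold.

Compliance Authorization, Compliance Registration, Operating Registration

Art. I. years in business 10 ≤ 23; is a mobile business with no fixed premises; is a registered nonprofit → Trade Permit not required.
Art. II. years in business 10 > 7 → New Business License not required.
Art. III. years in business 10 > 7; sells secondhand or consigned goods → New Business Registration not required.
Art. IV. years in business 10 > 4; is a registered nonprofit → Compliance Authorization required.
Art. V. years in business 10 > 9 → Operating Registration required.
Art. VI. years in business 10 ≥ 8; sells secondhand or consigned goods → Standard Authorization not required.
Art. VII. years in business 10 > 9 → Compliance Registration required.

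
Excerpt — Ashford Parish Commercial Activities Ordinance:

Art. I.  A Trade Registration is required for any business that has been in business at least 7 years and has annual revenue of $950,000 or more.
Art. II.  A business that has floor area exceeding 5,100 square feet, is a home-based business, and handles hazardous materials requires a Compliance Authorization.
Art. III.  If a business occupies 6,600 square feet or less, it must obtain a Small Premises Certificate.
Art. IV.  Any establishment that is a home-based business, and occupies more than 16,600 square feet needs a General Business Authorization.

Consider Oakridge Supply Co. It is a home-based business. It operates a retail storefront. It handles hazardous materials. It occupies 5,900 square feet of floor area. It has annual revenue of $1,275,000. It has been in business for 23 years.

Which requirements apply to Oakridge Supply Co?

Compliance Authorization, Small Premises Certificate, Trade Registration

Art. I. years in business 23 ≥ 7; revenue $1,275,000 ≥ $950,000 → Trade Registration required.
Art. II. floor area 5,900 square feet > 5,100 square feet; is a home-based business; handles hazardous materials → Compliance Authorization required.
Art. III. floor area 5,900 square feet ≤ 6,600 square feet → Small Premises Certificate required.
Art. IV. is a home-based business; floor area 5,900 square feet ≤ 16,600 square feet → General Business Authorization not required.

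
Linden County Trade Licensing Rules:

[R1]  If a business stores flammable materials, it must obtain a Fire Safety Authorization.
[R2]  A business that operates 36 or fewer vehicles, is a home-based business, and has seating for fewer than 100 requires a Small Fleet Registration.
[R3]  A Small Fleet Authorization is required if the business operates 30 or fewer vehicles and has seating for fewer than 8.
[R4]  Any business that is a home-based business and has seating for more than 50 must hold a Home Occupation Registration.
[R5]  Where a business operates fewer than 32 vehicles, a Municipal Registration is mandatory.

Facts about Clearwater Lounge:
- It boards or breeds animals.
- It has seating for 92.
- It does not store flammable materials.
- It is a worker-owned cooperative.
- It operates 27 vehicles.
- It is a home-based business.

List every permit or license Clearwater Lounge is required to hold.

Home Occupation Registration, Municipal Registration, Small Fleet Registration

[R1] does not store flammable materials → Fire Safety Authorization not required.
[R2] vehicles 27 ≤ 36; is a home-based business; seating 92 < 100 → Small Fleet Registration required.
[R3] vehicles 27 ≤ 30; seating 92 ≥ 8 → Small Fleet Authorization not required.
[R4] is a home-based business; seating 92 > 50 → Home Occupation Registration required.
[R5] vehicles 27 < 32 → Municipal Registration required.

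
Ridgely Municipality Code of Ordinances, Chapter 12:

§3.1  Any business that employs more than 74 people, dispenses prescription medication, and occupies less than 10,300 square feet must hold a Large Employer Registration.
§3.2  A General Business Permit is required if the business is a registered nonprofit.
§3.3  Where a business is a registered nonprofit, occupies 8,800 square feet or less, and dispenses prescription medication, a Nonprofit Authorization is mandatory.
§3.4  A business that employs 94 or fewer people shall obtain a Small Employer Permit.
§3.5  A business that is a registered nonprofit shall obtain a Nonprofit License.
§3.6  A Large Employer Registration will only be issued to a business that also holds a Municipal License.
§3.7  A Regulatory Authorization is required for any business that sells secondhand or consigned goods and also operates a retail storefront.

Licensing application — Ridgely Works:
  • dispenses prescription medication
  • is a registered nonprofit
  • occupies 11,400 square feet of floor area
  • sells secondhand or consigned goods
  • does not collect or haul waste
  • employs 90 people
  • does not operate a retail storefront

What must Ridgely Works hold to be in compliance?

General Business Permit, Nonprofit License, Small Employer Permit

§3.1 employees 90 > 74; dispenses prescription medication; floor area 11,400 square feet ≥ 10,300 square feet → Large Employer Registration not required.
§3.2 is a registered nonprofit → General Business Permit required.
§3.3 is a registered nonprofit; floor area 11,400 square feet > 8,800 square feet; dispenses prescription medication → Nonprofit Authorization not required.
§3.4 employees 90 ≤ 94 → Small Employer Permit required.
§3.5 is a registered nonprofit → Nonprofit License required.
§3.6 Large Employer Registration is not required → no effect.
§3.7 sells secondhand or consigned goods; does not operate a retail storefront → Regulatory Authorization not required.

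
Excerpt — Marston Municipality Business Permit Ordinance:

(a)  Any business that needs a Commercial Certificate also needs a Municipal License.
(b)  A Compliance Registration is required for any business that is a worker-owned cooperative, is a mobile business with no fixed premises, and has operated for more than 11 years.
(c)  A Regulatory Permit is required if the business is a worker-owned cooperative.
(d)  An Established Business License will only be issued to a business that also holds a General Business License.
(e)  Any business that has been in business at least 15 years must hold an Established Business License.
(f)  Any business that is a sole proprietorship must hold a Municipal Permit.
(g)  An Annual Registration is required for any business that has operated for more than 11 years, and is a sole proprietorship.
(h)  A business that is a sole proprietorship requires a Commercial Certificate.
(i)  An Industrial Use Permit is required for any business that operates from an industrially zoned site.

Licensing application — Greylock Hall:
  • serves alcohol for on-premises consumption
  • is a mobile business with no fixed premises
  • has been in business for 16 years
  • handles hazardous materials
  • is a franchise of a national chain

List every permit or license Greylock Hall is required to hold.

Established Business License, General Business License

(a) Commercial Certificate is not required → no effect.
(b) is a franchise of a national chain (not: is a worker-owned cooperative); is a mobile business with no fixed premises; years in business 16 > 11 → Compliance Registration not required.
(c) is a franchise of a national chain (not: is a worker-owned cooperative) → Regulatory Permit not required.
(d) Established Business License is required → General Business License also required.
(e) years in business 16 ≥ 15 → Established Business License required.
(f) is a franchise of a national chain (not: is a sole proprietorship) → Municipal Permit not required.
(g) years in business 16 > 11; is a franchise of a national chain (not: is a sole proprietorship) → Annual Registration not required.
(h) is a franchise of a national chain (not: is a sole proprietorship) → Commercial Certificate not required.
(i) is a mobile business with no fixed premises (not: operates from an industrially zoned site) → Industrial Use Permit not required.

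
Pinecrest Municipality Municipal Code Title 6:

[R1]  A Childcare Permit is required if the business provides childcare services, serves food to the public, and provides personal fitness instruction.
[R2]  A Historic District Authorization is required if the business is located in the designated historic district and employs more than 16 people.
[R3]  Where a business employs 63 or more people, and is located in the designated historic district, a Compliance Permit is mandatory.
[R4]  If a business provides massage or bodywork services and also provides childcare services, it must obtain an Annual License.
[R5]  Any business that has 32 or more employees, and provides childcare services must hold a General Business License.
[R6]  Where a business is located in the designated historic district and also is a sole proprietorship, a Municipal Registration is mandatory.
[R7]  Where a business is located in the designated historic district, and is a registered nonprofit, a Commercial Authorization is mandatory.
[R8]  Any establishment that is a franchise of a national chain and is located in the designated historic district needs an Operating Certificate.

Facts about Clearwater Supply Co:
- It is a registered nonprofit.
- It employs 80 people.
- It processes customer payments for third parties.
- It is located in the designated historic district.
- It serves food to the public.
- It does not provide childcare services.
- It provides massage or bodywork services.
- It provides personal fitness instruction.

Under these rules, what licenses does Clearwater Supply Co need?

[R1] does not provide childcare services; serves food to the public; provides personal fitness instruction → Childcare Permit not required.
[R2] is located in the designated historic district; employees 80 > 16 → Historic District Authorization required.
[R3] employees 80 ≥ 63; is located in the designated historic district → Compliance Permit required.
[R4] provides massage or bodywork services; does not provide childcare services → Annual License not required.
[R5] employees 80 ≥ 32; does not provide childcare services → General Business License not required.
[R6] is located in the designated historic district; is a registered nonprofit (not: is a sole proprietorship) → Municipal Registration not required.
[R7] is located in the designated historic district; is a registered nonprofit → Commercial Authorization required.
[R8] is a registered nonprofit (not: is a franchise of a national chain); is located in the designated historic district → Operating Certificate not required.

Commercial Authorization, Compliance Permit, Historic District Authorization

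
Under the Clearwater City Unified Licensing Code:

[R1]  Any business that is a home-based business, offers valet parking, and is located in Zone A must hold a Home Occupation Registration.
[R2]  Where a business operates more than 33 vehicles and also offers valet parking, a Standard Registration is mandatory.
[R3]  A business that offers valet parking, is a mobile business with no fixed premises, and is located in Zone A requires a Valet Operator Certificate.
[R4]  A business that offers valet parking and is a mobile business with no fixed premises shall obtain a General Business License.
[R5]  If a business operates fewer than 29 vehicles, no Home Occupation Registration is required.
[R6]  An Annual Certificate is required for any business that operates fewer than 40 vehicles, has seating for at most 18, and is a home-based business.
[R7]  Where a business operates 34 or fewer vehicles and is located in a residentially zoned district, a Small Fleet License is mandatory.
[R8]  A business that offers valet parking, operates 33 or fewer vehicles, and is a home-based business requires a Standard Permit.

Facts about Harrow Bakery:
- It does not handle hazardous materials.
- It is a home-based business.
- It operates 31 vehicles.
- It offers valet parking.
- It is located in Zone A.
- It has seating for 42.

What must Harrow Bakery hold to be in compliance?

[R1] is a home-based business; offers valet parking; is located in Zone A → Home Occupation Registration required.
[R2] vehicles 31 ≤ 33; offers valet parking → Standard Registration not required.
[R3] offers valet parking; is a home-based business (not: is a mobile business with no fixed premises); is located in Zone A → Valet Operator Certificate not required.
[R4] offers valet parking; is a home-based business (not: is a mobile business with no fixed premises) → General Business License not required.
[R5] vehicles 31 ≥ 29 → Home Occupation Registration exemption does not apply.
[R6] vehicles 31 < 40; seating 42 > 18; is a home-based business → Annual Certificate not required.
[R7] vehicles 31 ≤ 34; is located in Zone A (not: is located in a residentially zoned district) → Small Fleet License not required.
[R8] offers valet parking; vehicles 31 ≤ 33; is a home-based business → Standard Permit required.

Home Occupation Registration, Standard Permit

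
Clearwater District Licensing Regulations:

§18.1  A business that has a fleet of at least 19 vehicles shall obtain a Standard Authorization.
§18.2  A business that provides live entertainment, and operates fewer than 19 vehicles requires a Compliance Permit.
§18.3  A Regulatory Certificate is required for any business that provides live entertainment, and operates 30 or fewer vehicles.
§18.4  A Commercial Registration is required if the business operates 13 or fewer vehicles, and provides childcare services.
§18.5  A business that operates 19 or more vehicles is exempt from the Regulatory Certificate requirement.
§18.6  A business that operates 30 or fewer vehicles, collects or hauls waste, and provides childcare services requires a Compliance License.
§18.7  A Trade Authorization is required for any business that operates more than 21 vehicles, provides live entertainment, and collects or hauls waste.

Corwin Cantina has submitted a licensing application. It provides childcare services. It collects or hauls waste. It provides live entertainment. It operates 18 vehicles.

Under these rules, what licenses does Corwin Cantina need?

Compliance License, Compliance Permit, Regulatory Certificate

§18.1 vehicles 18 < 19 → Standard Authorization not required.
§18.2 provides live entertainment; vehicles 18 < 19 → Compliance Permit required.
§18.3 provides live entertainment; vehicles 18 ≤ 30 → Regulatory Certificate required.
§18.4 vehicles 18 > 13; provides childcare services → Commercial Registration not required.
§18.5 vehicles 18 < 19 → Regulatory Certificate exemption does not apply.
§18.6 vehicles 18 ≤ 30; collects or hauls waste; provides childcare services → Compliance License required.
§18.7 vehicles 18 ≤ 21; provides live entertainment; collects or hauls waste → Trade Authorization not required.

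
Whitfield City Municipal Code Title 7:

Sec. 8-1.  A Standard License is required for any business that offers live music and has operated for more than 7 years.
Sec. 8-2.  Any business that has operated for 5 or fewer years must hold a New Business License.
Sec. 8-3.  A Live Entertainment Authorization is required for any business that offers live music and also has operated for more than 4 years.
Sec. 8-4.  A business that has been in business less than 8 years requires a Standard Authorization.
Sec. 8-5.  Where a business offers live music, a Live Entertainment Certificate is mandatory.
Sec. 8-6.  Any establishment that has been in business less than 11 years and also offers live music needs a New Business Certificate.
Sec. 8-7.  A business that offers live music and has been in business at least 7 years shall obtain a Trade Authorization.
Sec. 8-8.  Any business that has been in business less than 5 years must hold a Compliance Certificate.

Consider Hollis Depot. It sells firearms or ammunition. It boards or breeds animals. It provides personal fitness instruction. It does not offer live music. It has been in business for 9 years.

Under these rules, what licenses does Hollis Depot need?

None

Sec. 8-1. does not offer live music; years in business 9 > 7 → Standard License not required.
Sec. 8-2. years in business 9 > 5 → New Business License not required.
Sec. 8-3. does not offer live music; years in business 9 > 4 → Live Entertainment Authorization not required.
Sec. 8-4. years in business 9 ≥ 8 → Standard Authorization not required.
Sec. 8-5. does not offer live music → Live Entertainment Certificate not required.
Sec. 8-6. years in business 9 < 11; does not offer live music → New Business Certificate not required.
Sec. 8-7. does not offer live music; years in business 9 ≥ 7 → Trade Authorization not required.
Sec. 8-8. years in business 9 ≥ 5 → Compliance Certificate not required.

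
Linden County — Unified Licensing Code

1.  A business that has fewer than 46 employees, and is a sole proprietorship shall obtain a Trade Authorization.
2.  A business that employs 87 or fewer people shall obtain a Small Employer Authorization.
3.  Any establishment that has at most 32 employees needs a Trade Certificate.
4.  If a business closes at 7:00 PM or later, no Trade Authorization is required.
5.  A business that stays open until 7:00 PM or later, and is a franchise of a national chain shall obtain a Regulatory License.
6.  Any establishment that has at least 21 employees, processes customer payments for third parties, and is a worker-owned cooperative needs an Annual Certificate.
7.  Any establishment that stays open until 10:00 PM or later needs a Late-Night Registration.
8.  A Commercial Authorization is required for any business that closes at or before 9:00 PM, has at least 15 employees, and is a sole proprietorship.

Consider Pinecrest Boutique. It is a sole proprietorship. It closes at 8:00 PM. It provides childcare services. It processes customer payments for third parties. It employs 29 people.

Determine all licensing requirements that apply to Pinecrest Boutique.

1. employees 29 < 46; is a sole proprietorship → Trade Authorization required.
2. employees 29 ≤ 87 → Small Employer Authorization required.
3. employees 29 ≤ 32 → Trade Certificate required.
4. closes 8:00 PM, after 7:00 PM → exempt from Trade Authorization.
5. closes 8:00 PM, after 7:00 PM; is a sole proprietorship (not: is a franchise of a national chain) → Regulatory License not required.
6. employees 29 ≥ 21; processes customer payments for third parties; is a sole proprietorship (not: is a worker-owned cooperative) → Annual Certificate not required.
7. closes 8:00 PM, at/before 10:00 PM → Late-Night Registration not required.
8. closes 8:00 PM, at/before 9:00 PM; employees 29 ≥ 15; is a sole proprietorship → Commercial Authorization required.

Commercial Authorization, Small Employer Authorization, Trade Certificate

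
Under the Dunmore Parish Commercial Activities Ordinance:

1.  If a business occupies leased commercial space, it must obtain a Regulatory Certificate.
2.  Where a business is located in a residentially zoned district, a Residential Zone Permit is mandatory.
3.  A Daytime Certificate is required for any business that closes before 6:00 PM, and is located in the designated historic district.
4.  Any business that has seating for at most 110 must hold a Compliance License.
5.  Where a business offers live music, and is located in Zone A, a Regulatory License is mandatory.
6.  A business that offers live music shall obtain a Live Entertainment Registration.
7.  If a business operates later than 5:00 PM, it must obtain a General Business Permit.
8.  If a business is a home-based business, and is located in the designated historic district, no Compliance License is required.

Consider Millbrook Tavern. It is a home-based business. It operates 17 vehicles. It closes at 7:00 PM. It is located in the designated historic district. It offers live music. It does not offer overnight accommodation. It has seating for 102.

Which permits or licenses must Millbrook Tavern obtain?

1. is a home-based business (not: occupies leased commercial space) → Regulatory Certificate not required.
2. is located in the designated historic district (not: is located in a residentially zoned district) → Residential Zone Permit not required.
3. closes 7:00 PM, after 6:00 PM; is located in the designated historic district → Daytime Certificate not required.
4. seating 102 ≤ 110 → Compliance License required.
5. offers live music; is located in the designated historic district (not: is located in Zone A) → Regulatory License not required.
6. offers live music → Live Entertainment Registration required.
7. closes 7:00 PM, after 5:00 PM → General Business Permit required.
8. is a home-based business; is located in the designated historic district → exempt from Compliance License.

General Business Permit, Live Entertainment Registration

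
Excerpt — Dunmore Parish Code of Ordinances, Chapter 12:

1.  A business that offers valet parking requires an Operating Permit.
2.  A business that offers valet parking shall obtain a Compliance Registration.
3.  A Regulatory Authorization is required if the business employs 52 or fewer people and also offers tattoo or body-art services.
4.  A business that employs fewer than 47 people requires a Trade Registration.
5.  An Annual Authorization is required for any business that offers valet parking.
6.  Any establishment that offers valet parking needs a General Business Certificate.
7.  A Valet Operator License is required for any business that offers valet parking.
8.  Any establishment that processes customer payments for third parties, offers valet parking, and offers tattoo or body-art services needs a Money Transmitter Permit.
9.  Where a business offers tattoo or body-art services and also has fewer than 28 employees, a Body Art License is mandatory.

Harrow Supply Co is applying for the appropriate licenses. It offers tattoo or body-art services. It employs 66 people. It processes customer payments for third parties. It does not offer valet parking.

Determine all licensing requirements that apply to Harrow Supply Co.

1. does not offer valet parking → Operating Permit not required.
2. does not offer valet parking → Compliance Registration not required.
3. employees 66 > 52; offers tattoo or body-art services → Regulatory Authorization not required.
4. employees 66 ≥ 47 → Trade Registration not required.
5. does not offer valet parking → Annual Authorization not required.
6. does not offer valet parking → General Business Certificate not required.
7. does not offer valet parking → Valet Operator License not required.
8. processes customer payments for third parties; does not offer valet parking; offers tattoo or body-art services → Money Transmitter Permit not required.
9. offers tattoo or body-art services; employees 66 ≥ 28 → Body Art License not required.

None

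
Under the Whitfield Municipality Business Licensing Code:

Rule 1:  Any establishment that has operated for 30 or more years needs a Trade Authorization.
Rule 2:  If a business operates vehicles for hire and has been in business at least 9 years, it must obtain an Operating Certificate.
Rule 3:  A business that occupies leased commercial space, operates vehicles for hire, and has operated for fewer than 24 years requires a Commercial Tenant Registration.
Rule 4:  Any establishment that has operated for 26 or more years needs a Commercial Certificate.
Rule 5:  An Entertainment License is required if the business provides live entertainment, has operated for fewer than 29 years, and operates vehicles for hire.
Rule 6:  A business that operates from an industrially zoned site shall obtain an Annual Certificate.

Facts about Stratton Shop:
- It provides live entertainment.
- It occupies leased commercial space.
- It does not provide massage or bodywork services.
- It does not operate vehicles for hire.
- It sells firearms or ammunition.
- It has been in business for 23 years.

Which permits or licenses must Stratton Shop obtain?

None

Rule 1: years in business 23 < 30 → Trade Authorization not required.
Rule 2: does not operate vehicles for hire; years in business 23 ≥ 9 → Operating Certificate not required.
Rule 3: occupies leased commercial space; does not operate vehicles for hire; years in business 23 < 24 → Commercial Tenant Registration not required.
Rule 4: years in business 23 < 26 → Commercial Certificate not required.
Rule 5: provides live entertainment; years in business 23 < 29; does not operate vehicles for hire → Entertainment License not required.
Rule 6: occupies leased commercial space (not: operates from an industrially zoned site) → Annual Certificate not required.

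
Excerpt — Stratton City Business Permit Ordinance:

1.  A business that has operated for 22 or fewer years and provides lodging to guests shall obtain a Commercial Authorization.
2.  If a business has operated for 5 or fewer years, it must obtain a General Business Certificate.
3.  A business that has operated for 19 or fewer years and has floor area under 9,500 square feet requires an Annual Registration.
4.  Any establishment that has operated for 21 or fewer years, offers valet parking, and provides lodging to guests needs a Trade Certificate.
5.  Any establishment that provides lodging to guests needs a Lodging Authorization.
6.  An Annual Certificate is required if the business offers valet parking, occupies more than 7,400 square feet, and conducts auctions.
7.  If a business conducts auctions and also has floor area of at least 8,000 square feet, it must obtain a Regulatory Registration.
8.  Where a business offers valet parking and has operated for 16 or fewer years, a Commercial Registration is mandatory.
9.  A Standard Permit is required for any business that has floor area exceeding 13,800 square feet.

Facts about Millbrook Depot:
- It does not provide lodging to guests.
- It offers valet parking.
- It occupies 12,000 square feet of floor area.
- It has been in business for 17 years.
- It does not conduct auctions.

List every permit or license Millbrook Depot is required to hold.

None

1. years in business 17 ≤ 22; does not provide lodging to guests → Commercial Authorization not required.
2. years in business 17 > 5 → General Business Certificate not required.
3. years in business 17 ≤ 19; floor area 12,000 square feet ≥ 9,500 square feet → Annual Registration not required.
4. years in business 17 ≤ 21; offers valet parking; does not provide lodging to guests → Trade Certificate not required.
5. does not provide lodging to guests → Lodging Authorization not required.
6. offers valet parking; floor area 12,000 square feet > 7,400 square feet; does not conduct auctions → Annual Certificate not required.
7. does not conduct auctions; floor area 12,000 square feet ≥ 8,000 square feet → Regulatory Registration not required.
8. offers valet parking; years in business 17 > 16 → Commercial Registration not required.
9. floor area 12,000 square feet ≤ 13,800 square feet → Standard Permit not required.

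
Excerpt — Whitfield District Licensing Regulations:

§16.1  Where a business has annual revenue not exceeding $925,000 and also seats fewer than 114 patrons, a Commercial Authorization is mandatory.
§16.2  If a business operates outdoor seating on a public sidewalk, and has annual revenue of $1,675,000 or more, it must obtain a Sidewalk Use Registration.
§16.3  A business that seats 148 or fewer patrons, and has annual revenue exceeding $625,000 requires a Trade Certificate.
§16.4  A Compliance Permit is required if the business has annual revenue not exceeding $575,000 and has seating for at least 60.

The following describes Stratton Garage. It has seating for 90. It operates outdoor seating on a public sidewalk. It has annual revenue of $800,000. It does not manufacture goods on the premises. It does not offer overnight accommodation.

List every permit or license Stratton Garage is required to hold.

Commercial Authorization, Trade Certificate

§16.1 revenue $800,000 ≤ $925,000; seating 90 < 114 → Commercial Authorization required.
§16.2 operates outdoor seating on a public sidewalk; revenue $800,000 < $1,675,000 → Sidewalk Use Registration not required.
§16.3 seating 90 ≤ 148; revenue $800,000 > $625,000 → Trade Certificate required.
§16.4 revenue $800,000 > $575,000; seating 90 ≥ 60 → Compliance Permit not required.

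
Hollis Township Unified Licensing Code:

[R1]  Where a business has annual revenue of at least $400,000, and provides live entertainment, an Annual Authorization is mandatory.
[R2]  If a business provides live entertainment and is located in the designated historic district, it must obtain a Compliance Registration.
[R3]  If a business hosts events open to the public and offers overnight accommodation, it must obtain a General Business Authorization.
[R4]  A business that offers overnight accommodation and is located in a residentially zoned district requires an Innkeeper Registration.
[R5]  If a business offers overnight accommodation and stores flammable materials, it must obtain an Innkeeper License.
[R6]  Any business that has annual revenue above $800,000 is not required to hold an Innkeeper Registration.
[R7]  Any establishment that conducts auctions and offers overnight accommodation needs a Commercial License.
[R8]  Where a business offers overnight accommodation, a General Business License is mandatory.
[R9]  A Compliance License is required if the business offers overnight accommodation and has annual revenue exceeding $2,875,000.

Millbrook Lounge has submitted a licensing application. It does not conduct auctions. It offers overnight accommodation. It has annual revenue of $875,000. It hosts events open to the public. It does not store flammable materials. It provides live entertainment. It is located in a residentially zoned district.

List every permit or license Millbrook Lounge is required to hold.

[R1] revenue $875,000 ≥ $400,000; provides live entertainment → Annual Authorization required.
[R2] provides live entertainment; is located in a residentially zoned district (not: is located in the designated historic district) → Compliance Registration not required.
[R3] hosts events open to the public; offers overnight accommodation → General Business Authorization required.
[R4] offers overnight accommodation; is located in a residentially zoned district → Innkeeper Registration required.
[R5] offers overnight accommodation; does not store flammable materials → Innkeeper License not required.
[R6] revenue $875,000 > $800,000 → exempt from Innkeeper Registration.
[R7] does not conduct auctions; offers overnight accommodation → Commercial License not required.
[R8] offers overnight accommodation → General Business License required.
[R9] offers overnight accommodation; revenue $875,000 ≤ $2,875,000 → Compliance License not required.

Annual Authorization, General Business Authorization, General Business License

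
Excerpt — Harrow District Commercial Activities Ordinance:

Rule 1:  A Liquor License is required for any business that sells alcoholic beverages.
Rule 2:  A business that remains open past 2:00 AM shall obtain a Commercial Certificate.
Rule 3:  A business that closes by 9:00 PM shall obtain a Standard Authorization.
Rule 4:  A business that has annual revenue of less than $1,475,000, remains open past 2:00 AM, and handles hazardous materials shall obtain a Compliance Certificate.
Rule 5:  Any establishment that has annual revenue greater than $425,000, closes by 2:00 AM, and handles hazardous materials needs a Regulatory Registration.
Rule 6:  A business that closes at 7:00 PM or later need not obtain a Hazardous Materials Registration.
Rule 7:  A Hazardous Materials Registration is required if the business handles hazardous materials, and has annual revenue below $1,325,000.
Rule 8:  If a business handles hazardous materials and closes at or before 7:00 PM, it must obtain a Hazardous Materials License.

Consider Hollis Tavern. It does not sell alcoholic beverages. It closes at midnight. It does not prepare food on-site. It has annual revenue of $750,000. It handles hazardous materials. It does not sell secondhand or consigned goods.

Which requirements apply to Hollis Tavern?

Rule 1: does not sell alcoholic beverages → Liquor License not required.
Rule 2: closes midnight, at/before 2:00 AM → Commercial Certificate not required.
Rule 3: closes midnight, after 9:00 PM → Standard Authorization not required.
Rule 4: revenue $750,000 < $1,475,000; closes midnight, at/before 2:00 AM; handles hazardous materials → Compliance Certificate not required.
Rule 5: revenue $750,000 > $425,000; closes midnight, at/before 2:00 AM; handles hazardous materials → Regulatory Registration required.
Rule 6: closes midnight, after 7:00 PM → exempt from Hazardous Materials Registration.
Rule 7: handles hazardous materials; revenue $750,000 < $1,325,000 → Hazardous Materials Registration required.
Rule 8: handles hazardous materials; closes midnight, after 7:00 PM → Hazardous Materials License not required.

Regulatory Registration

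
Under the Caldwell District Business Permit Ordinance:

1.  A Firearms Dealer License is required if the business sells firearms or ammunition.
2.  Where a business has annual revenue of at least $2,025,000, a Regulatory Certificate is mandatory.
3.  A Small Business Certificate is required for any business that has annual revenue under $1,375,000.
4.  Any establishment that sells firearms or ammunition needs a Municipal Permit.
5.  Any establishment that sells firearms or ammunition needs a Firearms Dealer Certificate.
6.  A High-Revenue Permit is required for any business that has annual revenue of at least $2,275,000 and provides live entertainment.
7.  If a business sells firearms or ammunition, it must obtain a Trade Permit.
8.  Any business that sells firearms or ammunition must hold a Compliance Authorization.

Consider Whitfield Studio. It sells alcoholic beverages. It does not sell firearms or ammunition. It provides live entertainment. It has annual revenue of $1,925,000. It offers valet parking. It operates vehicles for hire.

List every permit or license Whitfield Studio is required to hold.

None

1. does not sell firearms or ammunition → Firearms Dealer License not required.
2. revenue $1,925,000 < $2,025,000 → Regulatory Certificate not required.
3. revenue $1,925,000 ≥ $1,375,000 → Small Business Certificate not required.
4. does not sell firearms or ammunition → Municipal Permit not required.
5. does not sell firearms or ammunition → Firearms Dealer Certificate not required.
6. revenue $1,925,000 < $2,275,000; provides live entertainment → High-Revenue Permit not required.
7. does not sell firearms or ammunition → Trade Permit not required.
8. does not sell firearms or ammunition → Compliance Authorization not required.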